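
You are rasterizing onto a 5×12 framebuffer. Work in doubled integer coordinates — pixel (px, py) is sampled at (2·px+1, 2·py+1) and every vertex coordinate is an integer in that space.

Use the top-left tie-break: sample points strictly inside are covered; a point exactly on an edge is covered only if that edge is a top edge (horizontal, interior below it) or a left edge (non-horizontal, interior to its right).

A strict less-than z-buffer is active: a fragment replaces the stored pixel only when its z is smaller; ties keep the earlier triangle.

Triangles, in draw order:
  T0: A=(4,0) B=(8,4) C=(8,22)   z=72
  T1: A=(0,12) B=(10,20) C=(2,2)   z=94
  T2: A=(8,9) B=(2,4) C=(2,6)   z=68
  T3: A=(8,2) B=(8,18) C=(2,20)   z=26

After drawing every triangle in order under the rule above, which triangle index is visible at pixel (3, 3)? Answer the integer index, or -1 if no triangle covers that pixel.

T0:
  2·area = 72
  edge (4, 0)→(8, 4): d=(4,4) right/bottom  bias=-1
  edge (8, 4)→(8, 22): d=(0,18) right/bottom  bias=-1
  edge (8, 22)→(4, 0): d=(-4,-22) top-left  bias=+0
    (2,0)@(5, 1): e=[0,54,18] → ·  [on edge]
    (2,1)@(5, 3): e=[8,54,10] → █
    (3,1)@(7, 3): e=[0,18,54] → ·  [on edge]
    (2,2)@(5, 5): e=[16,54,2] → █
    (3,2)@(7, 5): e=[8,18,46] → █
    (4,2)@(9, 5): e=[0,-18,90] → ·  [on edge]
    (2,3)@(5, 7): e=[24,54,-6] → ·
    (3,3)@(7, 7): e=[16,18,38] → █
    (4,3)@(9, 7): e=[8,-18,82] → ·
    (3,4)@(7, 9): e=[24,18,30] → █
    (4,4)@(9, 9): e=[16,-18,74] → ·
    (3,5)@(7, 11): e=[32,18,22] → █
  covered (8 px):
    · · · · ·
    · · █ · ·
    · · █ █ ·
    · · · █ ·
    · · · █ ·
    · · · █ ·
    · · · █ ·
    · · · █ ·
    · · · · ·
    · · · · ·
    · · · · ·
    · · · · ·
T1:
  2·area = 116  (B↔C swapped to make it positive)
  edge (0, 12)→(2, 2): d=(2,-10) top-left  bias=+0
  edge (2, 2)→(10, 20): d=(8,18) right/bottom  bias=-1
  edge (10, 20)→(0, 12): d=(-10,-8) top-left  bias=+0
    (1,2)@(3, 5): e=[16,6,94] → █
    (2,2)@(5, 5): e=[36,-30,110] → ·
    (0,3)@(1, 7): e=[0,58,58] → █  [on edge]
    (2,3)@(5, 7): e=[40,-14,90] → ·
    (0,4)@(1, 9): e=[4,74,38] → █
    (2,4)@(5, 9): e=[44,2,70] → █
    (3,4)@(7, 9): e=[64,-34,86] → ·
    (0,5)@(1, 11): e=[8,90,18] → █
    (3,5)@(7, 11): e=[68,-18,66] → ·
    (0,6)@(1, 13): e=[12,106,-2] → ·
    (1,6)@(3, 13): e=[32,70,14] → █
    (3,6)@(7, 13): e=[72,-2,46] → ·
  covered (15 px):
    · · · · ·
    · · · · ·
    · █ · · ·
    █ █ · · ·
    █ █ █ · ·
    █ █ █ · ·
    · █ █ · ·
    · · █ █ ·
    · · · █ ·
    · · · · █
    · · · · ·
    · · · · ·
T2:
  2·area = 12  (B↔C swapped to make it positive)
  edge (8, 9)→(2, 6): d=(-6,-3) top-left  bias=+0
  edge (2, 6)→(2, 4): d=(0,-2) top-left  bias=+0
  edge (2, 4)→(8, 9): d=(6,5) right/bottom  bias=-1
    (1,2)@(3, 5): e=[9,2,1] → █
    (2,2)@(5, 5): e=[15,6,-9] → ·
    (1,3)@(3, 7): e=[-3,2,13] → ·
    (2,3)@(5, 7): e=[3,6,3] → █
    (3,3)@(7, 7): e=[9,10,-7] → ·
    (2,4)@(5, 9): e=[-9,6,15] → ·
  covered (2 px):
    · · · · ·
    · · · · ·
    · █ · · ·
    · · █ · ·
    · · · · ·
    · · · · ·
    · · · · ·
    · · · · ·
    · · · · ·
    · · · · ·
    · · · · ·
    · · · · ·
T3:
  2·area = 96
  edge (8, 2)→(8, 18): d=(0,16) right/bottom  bias=-1
  edge (8, 18)→(2, 20): d=(-6,2) right/bottom  bias=-1
  edge (2, 20)→(8, 2): d=(6,-18) top-left  bias=+0
    (3,2)@(7, 5): e=[16,80,0] → █  [on edge]
    (4,2)@(9, 5): e=[-16,76,36] → ·
    (3,3)@(7, 7): e=[16,68,12] → █
    (4,3)@(9, 7): e=[-16,64,48] → ·
    (3,4)@(7, 9): e=[16,56,24] → █
    (4,4)@(9, 9): e=[-16,52,60] → ·
    (2,5)@(5, 11): e=[48,48,0] → █  [on edge]
    (4,5)@(9, 11): e=[-16,40,72] → ·
    (2,6)@(5, 13): e=[48,36,12] → █
    (4,6)@(9, 13): e=[-16,28,84] → ·
    (2,7)@(5, 15): e=[48,24,24] → █
    (4,7)@(9, 15): e=[-16,16,96] → ·
    (1,8)@(3, 17): e=[80,16,0] → █  [on edge]
    (2,9)@(5, 19): e=[48,0,48] → ·  [on edge]
    (0,11)@(1, 23): e=[112,-16,0] → ·  [on edge]
  covered (13 px):
    · · · · ·
    · · · · ·
    · · · █ ·
    · · · █ ·
    · · · █ ·
    · · █ █ ·
    · · █ █ ·
    · · █ █ ·
    · █ █ █ ·
    · █ · · ·
    · · · · ·
    · · · · ·

Z-buffer (winner per pixel, '.' = empty):
  . . . . .
  . . 0 . .
  . 2 0 3 .
  1 1 2 3 .
  1 1 1 3 .
  1 1 3 3 .
  . 1 3 3 .
  . . 3 3 .
  . 3 3 3 .
  . 3 . . 1
  . . . . .
  . . . . .

Final: 3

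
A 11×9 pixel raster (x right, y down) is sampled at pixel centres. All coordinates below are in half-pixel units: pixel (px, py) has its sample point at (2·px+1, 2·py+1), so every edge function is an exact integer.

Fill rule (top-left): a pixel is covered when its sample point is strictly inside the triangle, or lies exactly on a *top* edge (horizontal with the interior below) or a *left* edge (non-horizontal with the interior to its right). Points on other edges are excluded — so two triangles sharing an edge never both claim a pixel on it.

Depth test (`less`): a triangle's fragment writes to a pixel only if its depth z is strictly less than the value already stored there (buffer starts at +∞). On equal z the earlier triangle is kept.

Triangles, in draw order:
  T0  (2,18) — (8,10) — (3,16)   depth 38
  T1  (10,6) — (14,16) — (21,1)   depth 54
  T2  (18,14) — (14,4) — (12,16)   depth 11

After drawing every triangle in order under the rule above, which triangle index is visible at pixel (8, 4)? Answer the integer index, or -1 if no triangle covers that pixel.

T0:
  2·area = 4  (B↔C swapped to make it positive)
  edge (2, 18)→(3, 16): d=(1,-2) top-left  bias=+0
  edge (3, 16)→(8, 10): d=(5,-6) top-left  bias=+0
  edge (8, 10)→(2, 18): d=(-6,8) right/bottom  bias=-1
  covered (0 px):
    . . . . . . . . . . .
    . . . . . . . . . . .
    . . . . . . . . . . .
    . . . . . . . . . . .
    . . . . . . . . . . .
    . . . . . . . . . . .
    . . . . . . . . . . .
    . . . . . . . . . . .
    . . . . . . . . . . .
T1:
  2·area = 130  (B↔C swapped to make it positive)
  edge (10, 6)→(21, 1): d=(11,-5) top-left  bias=+0
  edge (21, 1)→(14, 16): d=(-7,15) right/bottom  bias=-1
  edge (14, 16)→(10, 6): d=(-4,-10) top-left  bias=+0
    (10,0)@(21, 1): e=[0,0,130] → .  [on edge]
    (8,1)@(17, 3): e=[2,46,82] → X
    (9,1)@(19, 3): e=[12,16,102] → X
    (10,1)@(21, 3): e=[22,-14,122] → .
    (6,2)@(13, 5): e=[4,92,34] → X
    (7,2)@(15, 5): e=[14,62,54] → X
    (10,2)@(21, 5): e=[44,-28,114] → .
    (5,3)@(11, 7): e=[16,108,6] → X
    (9,3)@(19, 7): e=[56,-12,86] → .
    (5,4)@(11, 9): e=[38,94,-2] → .
    (6,4)@(13, 9): e=[48,64,18] → X
    (9,4)@(19, 9): e=[78,-26,78] → .
  covered (17 px):
    . . . . . . . . . . .
    . . . . . . . . X X .
    . . . . . . X X X X .
    . . . . . X X X X . .
    . . . . . . X X X . .
    . . . . . . X X . . .
    . . . . . . X X . . .
    . . . . . . . . . . .
    . . . . . . . . . . .
T2:
  2·area = 68  (B↔C swapped to make it positive)
  edge (18, 14)→(12, 16): d=(-6,2) right/bottom  bias=-1
  edge (12, 16)→(14, 4): d=(2,-12) top-left  bias=+0
  edge (14, 4)→(18, 14): d=(4,10) right/bottom  bias=-1
    (7,3)@(15, 7): e=[48,18,2] → X
    (8,3)@(17, 7): e=[44,42,-18] → .
    (7,4)@(15, 9): e=[36,22,10] → X
    (8,4)@(17, 9): e=[32,46,-10] → .
    (6,5)@(13, 11): e=[28,2,38] → X
    (8,5)@(17, 11): e=[20,50,-2] → .
    (6,6)@(13, 13): e=[16,6,46] → X
    (8,6)@(17, 13): e=[8,54,6] → X
    (9,6)@(19, 13): e=[4,78,-14] → .
    (10,6)@(21, 13): e=[0,102,-34] → .  [on edge]
    (6,7)@(13, 15): e=[4,10,54] → X
    (7,7)@(15, 15): e=[0,34,34] → .  [on edge]
    (4,8)@(9, 17): e=[0,-34,102] → .  [on edge]
  covered (8 px):
    . . . . . . . . . . .
    . . . . . . . . . . .
    . . . . . . . . . . .
    . . . . . . . X . . .
    . . . . . . . X . . .
    . . . . . . X X . . .
    . . . . . . X X X . .
    . . . . . . X . . . .
    . . . . . . . . . . .

Z-buffer (winner per pixel, '.' = empty):
  . . . . . . . . . . .
  . . . . . . . . 1 1 .
  . . . . . . 1 1 1 1 .
  . . . . . 1 1 2 1 . .
  . . . . . . 1 2 1 . .
  . . . . . . 2 2 . . .
  . . . . . . 2 2 2 . .
  . . . . . . 2 . . . .
  . . . . . . . . . . .

Result: 1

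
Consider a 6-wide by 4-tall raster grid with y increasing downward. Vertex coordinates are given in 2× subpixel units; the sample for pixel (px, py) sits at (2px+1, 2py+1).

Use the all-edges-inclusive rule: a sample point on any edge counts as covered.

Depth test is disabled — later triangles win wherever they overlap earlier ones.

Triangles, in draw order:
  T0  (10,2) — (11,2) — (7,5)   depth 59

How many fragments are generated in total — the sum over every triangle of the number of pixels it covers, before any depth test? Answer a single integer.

T0:
  2·area = 3
  edge (10, 2)→(11, 2): d=(1,0) inclusive
  edge (11, 2)→(7, 5): d=(-4,3) inclusive
  edge (7, 5)→(10, 2): d=(3,-3) inclusive
    (5,0)@(11, 1): e=[-1,4,0] → ·  [on edge]
    (4,1)@(9, 3): e=[1,2,0] → █  [on edge]
    (5,1)@(11, 3): e=[1,-4,6] → ·
    (3,2)@(7, 5): e=[3,0,0] → █  [on edge]
    (4,2)@(9, 5): e=[3,-6,6] → ·
    (2,3)@(5, 7): e=[5,-2,0] → ·  [on edge]
    (3,3)@(7, 7): e=[5,-8,6] → ·
  covered (2 px):
    · · · · · ·
    · · · · █ ·
    · · · █ · ·
    · · · · · ·

Final: 2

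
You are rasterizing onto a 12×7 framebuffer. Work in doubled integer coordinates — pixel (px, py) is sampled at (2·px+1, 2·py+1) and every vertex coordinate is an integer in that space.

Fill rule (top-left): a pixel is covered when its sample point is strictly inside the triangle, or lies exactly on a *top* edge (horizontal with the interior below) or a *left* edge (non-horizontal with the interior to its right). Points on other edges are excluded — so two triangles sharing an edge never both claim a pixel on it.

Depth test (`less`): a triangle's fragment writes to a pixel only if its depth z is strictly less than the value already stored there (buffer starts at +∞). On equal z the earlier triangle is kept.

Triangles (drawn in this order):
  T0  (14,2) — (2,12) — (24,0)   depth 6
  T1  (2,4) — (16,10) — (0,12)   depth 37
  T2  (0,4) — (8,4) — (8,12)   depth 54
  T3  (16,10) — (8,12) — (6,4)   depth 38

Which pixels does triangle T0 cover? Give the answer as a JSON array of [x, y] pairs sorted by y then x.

T0:
  2·area = 76  (B↔C swapped to make it positive)
  edge (14, 2)→(24, 0): d=(10,-2) top-left  bias=+0
  edge (24, 0)→(2, 12): d=(-22,12) right/bottom  bias=-1
  edge (2, 12)→(14, 2): d=(12,-10) top-left  bias=+0
    (9,0)@(19, 1): e=[0,38,38] → X  [on edge]
    (10,0)@(21, 1): e=[4,14,58] → X
    (11,0)@(23, 1): e=[8,-10,78] → .
    (4,1)@(9, 3): e=[0,114,-38] → .  [on edge]
    (6,1)@(13, 3): e=[8,66,2] → X
    (7,1)@(15, 3): e=[12,42,22] → X
    (8,1)@(17, 3): e=[16,18,42] → X
    (9,1)@(19, 3): e=[20,-6,62] → .
    (10,1)@(21, 3): e=[24,-30,82] → .
    (5,2)@(11, 5): e=[24,46,6] → X
    (7,2)@(15, 5): e=[32,-2,46] → .
    (8,2)@(17, 5): e=[36,-26,66] → .
  covered (10 px):
    . . . . . . . . . X X .
    . . . . . . X X X . . .
    . . . . . X X . . . . .
    . . . . X X . . . . . .
    . . . X . . . . . . . .
    . . . . . . . . . . . .
    . . . . . . . . . . . .
T1:
  2·area = 124
  edge (2, 4)→(16, 10): d=(14,6) right/bottom  bias=-1
  edge (16, 10)→(0, 12): d=(-16,2) right/bottom  bias=-1
  edge (0, 12)→(2, 4): d=(2,-8) top-left  bias=+0
    (1,2)@(3, 5): e=[8,106,10] → X
    (2,2)@(5, 5): e=[-4,102,26] → .
    (1,3)@(3, 7): e=[36,74,14] → X
    (2,3)@(5, 7): e=[24,70,30] → X
    (3,3)@(7, 7): e=[12,66,46] → X
    (4,3)@(9, 7): e=[0,62,62] → .  [on edge]
    (0,4)@(1, 9): e=[76,46,2] → X
    (4,4)@(9, 9): e=[28,30,66] → X
    (5,4)@(11, 9): e=[16,26,82] → X
    (6,4)@(13, 9): e=[4,22,98] → X
    (7,4)@(15, 9): e=[-8,18,114] → .
    (0,5)@(1, 11): e=[104,14,6] → X
    (11,6)@(23, 13): e=[0,-62,186] → .  [on edge]
  covered (15 px):
    . . . . . . . . . . . .
    . . . . . . . . . . . .
    . X . . . . . . . . . .
    . X X X . . . . . . . .
    X X X X X X X . . . . .
    X X X X . . . . . . . .
    . . . . . . . . . . . .
T2:
  2·area = 64
  edge (0, 4)→(8, 4): d=(8,0) top-left  bias=+0
  edge (8, 4)→(8, 12): d=(0,8) right/bottom  bias=-1
  edge (8, 12)→(0, 4): d=(-8,-8) top-left  bias=+0
    (0,2)@(1, 5): e=[8,56,0] → X  [on edge]
    (1,2)@(3, 5): e=[8,40,16] → X
    (2,2)@(5, 5): e=[8,24,32] → X
    (3,2)@(7, 5): e=[8,8,48] → X
    (4,2)@(9, 5): e=[8,-8,64] → .
    (0,3)@(1, 7): e=[24,56,-16] → .
    (1,3)@(3, 7): e=[24,40,0] → X  [on edge]
    (4,3)@(9, 7): e=[24,-8,48] → .
    (1,4)@(3, 9): e=[40,40,-16] → .
    (2,4)@(5, 9): e=[40,24,0] → X  [on edge]
    (4,4)@(9, 9): e=[40,-8,32] → .
    (2,5)@(5, 11): e=[56,24,-16] → .
    (3,5)@(7, 11): e=[56,8,0] → X  [on edge]
    (4,6)@(9, 13): e=[72,-8,0] → .  [on edge]
  covered (10 px):
    . . . . . . . . . . . .
    . . . . . . . . . . . .
    X X X X . . . . . . . .
    . X X X . . . . . . . .
    . . X X . . . . . . . .
    . . . X . . . . . . . .
    . . . . . . . . . . . .
T3:
  2·area = 68
  edge (16, 10)→(8, 12): d=(-8,2) right/bottom  bias=-1
  edge (8, 12)→(6, 4): d=(-2,-8) top-left  bias=+0
  edge (6, 4)→(16, 10): d=(10,6) right/bottom  bias=-1
    (0,0)@(1, 1): e=[102,-34,0] → .  [on edge]
    (3,2)@(7, 5): e=[58,6,4] → X
    (4,2)@(9, 5): e=[54,22,-8] → .
    (3,3)@(7, 7): e=[42,2,24] → X
    (4,3)@(9, 7): e=[38,18,12] → X
    (5,3)@(11, 7): e=[34,34,0] → .  [on edge]
    (3,4)@(7, 9): e=[26,-2,44] → .
    (4,4)@(9, 9): e=[22,14,32] → X
    (5,4)@(11, 9): e=[18,30,20] → X
    (6,4)@(13, 9): e=[14,46,8] → X
    (7,4)@(15, 9): e=[10,62,-4] → .
    (4,5)@(9, 11): e=[6,10,52] → X
    (10,6)@(21, 13): e=[-34,102,0] → .  [on edge]
  covered (8 px):
    . . . . . . . . . . . .
    . . . . . . . . . . . .
    . . . X . . . . . . . .
    . . . X X . . . . . . .
    . . . . X X X . . . . .
    . . . . X X . . . . . .
    . . . . . . . . . . . .

Answer: [[9,0],[10,0],[6,1],[7,1],[8,1],[5,2],[6,2],[4,3],[5,3],[3,4]]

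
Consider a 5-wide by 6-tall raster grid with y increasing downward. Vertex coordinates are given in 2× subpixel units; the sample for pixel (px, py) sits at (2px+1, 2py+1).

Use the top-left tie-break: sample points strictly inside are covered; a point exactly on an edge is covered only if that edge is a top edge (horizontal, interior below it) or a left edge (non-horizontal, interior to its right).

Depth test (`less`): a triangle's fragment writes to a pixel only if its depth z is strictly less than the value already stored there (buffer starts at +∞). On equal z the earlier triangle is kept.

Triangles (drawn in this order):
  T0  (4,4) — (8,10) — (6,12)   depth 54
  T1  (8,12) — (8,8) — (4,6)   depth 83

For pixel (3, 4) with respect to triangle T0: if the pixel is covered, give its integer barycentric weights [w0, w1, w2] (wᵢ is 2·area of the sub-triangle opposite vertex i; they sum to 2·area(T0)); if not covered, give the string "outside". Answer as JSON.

T0:
  2·area = 20
  edge (4, 4)→(8, 10): d=(4,6) right/bottom  bias=-1
  edge (8, 10)→(6, 12): d=(-2,2) right/bottom  bias=-1
  edge (6, 12)→(4, 4): d=(-2,-8) top-left  bias=+0
    (2,3)@(5, 7): e=[6,12,2] → X
    (3,3)@(7, 7): e=[-6,8,18] → .
    (2,4)@(5, 9): e=[14,8,-2] → .
    (3,4)@(7, 9): e=[2,4,14] → X
    (4,4)@(9, 9): e=[-10,0,30] → .  [on edge]
    (3,5)@(7, 11): e=[10,0,10] → .  [on edge]
  covered (2 px):
    . . . . .
    . . . . .
    . . . . .
    . . X . .
    . . . X .
    . . . . .
T1:
  2·area = 16  (B↔C swapped to make it positive)
  edge (8, 12)→(4, 6): d=(-4,-6) top-left  bias=+0
  edge (4, 6)→(8, 8): d=(4,2) right/bottom  bias=-1
  edge (8, 8)→(8, 12): d=(0,4) right/bottom  bias=-1
    (2,3)@(5, 7): e=[2,2,12] → X
    (3,3)@(7, 7): e=[14,-2,4] → .
    (2,4)@(5, 9): e=[-6,10,12] → .
    (3,4)@(7, 9): e=[6,6,4] → X
    (4,4)@(9, 9): e=[18,2,-4] → .
    (3,5)@(7, 11): e=[-2,14,4] → .
  covered (2 px):
    . . . . .
    . . . . .
    . . . . .
    . . X . .
    . . . X .
    . . . . .

Final: [4,14,2]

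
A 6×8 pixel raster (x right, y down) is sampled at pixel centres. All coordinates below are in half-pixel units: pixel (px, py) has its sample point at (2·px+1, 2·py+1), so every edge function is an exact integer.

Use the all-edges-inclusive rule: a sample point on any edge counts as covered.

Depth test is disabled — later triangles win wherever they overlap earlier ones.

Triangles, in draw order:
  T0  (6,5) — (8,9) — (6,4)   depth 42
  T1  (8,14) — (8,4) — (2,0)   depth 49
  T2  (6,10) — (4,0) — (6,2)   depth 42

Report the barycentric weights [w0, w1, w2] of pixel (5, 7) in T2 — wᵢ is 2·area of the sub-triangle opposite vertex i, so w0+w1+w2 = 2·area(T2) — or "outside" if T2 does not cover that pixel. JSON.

T0:
  2·area = 2  (B↔C swapped to make it positive)
  edge (6, 5)→(6, 4): d=(0,-1) inclusive
  edge (6, 4)→(8, 9): d=(2,5) inclusive
  edge (8, 9)→(6, 5): d=(-2,-4) inclusive
    (2,1)@(5, 3): e=[-1,3,0] → ·  [on edge]
    (3,3)@(7, 7): e=[1,1,0] → #  [on edge]
    (4,3)@(9, 7): e=[3,-9,8] → ·
    (3,4)@(7, 9): e=[1,5,-4] → ·
    (4,5)@(9, 11): e=[3,-1,0] → ·  [on edge]
    (5,7)@(11, 15): e=[5,-3,0] → ·  [on edge]
  covered (1 px):
    · · · · · ·
    · · · · · ·
    · · · · · ·
    · · · # · ·
    · · · · · ·
    · · · · · ·
    · · · · · ·
    · · · · · ·
T1:
  2·area = 60  (B↔C swapped to make it positive)
  edge (8, 14)→(2, 0): d=(-6,-14) inclusive
  edge (2, 0)→(8, 4): d=(6,4) inclusive
  edge (8, 4)→(8, 14): d=(0,10) inclusive
    (1,0)@(3, 1): e=[8,2,50] → #
    (2,0)@(5, 1): e=[36,-6,30] → ·
    (1,1)@(3, 3): e=[-4,14,50] → ·
    (2,1)@(5, 3): e=[24,6,30] → #
    (3,1)@(7, 3): e=[52,-2,10] → ·
    (2,2)@(5, 5): e=[12,18,30] → #
    (3,2)@(7, 5): e=[40,10,10] → #
    (4,2)@(9, 5): e=[68,2,-10] → ·
    (2,3)@(5, 7): e=[0,30,30] → #  [on edge]
    (4,3)@(9, 7): e=[56,14,-10] → ·
    (2,4)@(5, 9): e=[-12,42,30] → ·
    (3,4)@(7, 9): e=[16,34,10] → #
  covered (8 px):
    · # · · · ·
    · · # · · ·
    · · # # · ·
    · · # # · ·
    · · · # · ·
    · · · # · ·
    · · · · · ·
    · · · · · ·
T2:
  2·area = 16
  edge (6, 10)→(4, 0): d=(-2,-10) inclusive
  edge (4, 0)→(6, 2): d=(2,2) inclusive
  edge (6, 2)→(6, 10): d=(0,8) inclusive
    (2,0)@(5, 1): e=[8,0,8] → #  [on edge]
    (3,0)@(7, 1): e=[28,-4,-8] → ·
    (2,1)@(5, 3): e=[4,4,8] → #
    (3,1)@(7, 3): e=[24,0,-8] → ·  [on edge]
    (2,2)@(5, 5): e=[0,8,8] → #  [on edge]
    (3,2)@(7, 5): e=[20,4,-8] → ·
    (4,2)@(9, 5): e=[40,0,-24] → ·  [on edge]
    (2,3)@(5, 7): e=[-4,12,8] → ·
    (5,3)@(11, 7): e=[56,0,-40] → ·  [on edge]
    (3,7)@(7, 15): e=[0,24,-8] → ·  [on edge]
  covered (3 px):
    · · # · · ·
    · · # · · ·
    · · # · · ·
    · · · · · ·
    · · · · · ·
    · · · · · ·
    · · · · · ·
    · · · · · ·

Result: "outside"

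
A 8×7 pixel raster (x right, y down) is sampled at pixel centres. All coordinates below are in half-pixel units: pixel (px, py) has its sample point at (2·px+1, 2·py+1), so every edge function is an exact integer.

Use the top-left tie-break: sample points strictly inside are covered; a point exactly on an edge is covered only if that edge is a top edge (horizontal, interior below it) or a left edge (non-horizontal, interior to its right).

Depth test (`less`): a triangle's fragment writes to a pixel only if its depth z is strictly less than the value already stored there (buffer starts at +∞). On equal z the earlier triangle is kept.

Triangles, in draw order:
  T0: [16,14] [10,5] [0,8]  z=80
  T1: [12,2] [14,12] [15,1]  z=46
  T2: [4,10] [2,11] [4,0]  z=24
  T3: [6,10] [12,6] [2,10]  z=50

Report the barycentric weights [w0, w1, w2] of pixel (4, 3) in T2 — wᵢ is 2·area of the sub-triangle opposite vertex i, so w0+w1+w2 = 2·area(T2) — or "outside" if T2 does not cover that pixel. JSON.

T0:
  2·area = 108  (B↔C swapped to make it positive)
  edge (16, 14)→(0, 8): d=(-16,-6) top-left  bias=+0
  edge (0, 8)→(10, 5): d=(10,-3) top-left  bias=+0
  edge (10, 5)→(16, 14): d=(6,9) right/bottom  bias=-1
    (2,3)@(5, 7): e=[46,5,57] → █
    (3,3)@(7, 7): e=[58,11,39] → █
    (4,3)@(9, 7): e=[70,17,21] → █
    (5,3)@(11, 7): e=[82,23,3] → █
    (6,3)@(13, 7): e=[94,29,-15] → ·
    (1,4)@(3, 9): e=[2,19,87] → █
    (6,4)@(13, 9): e=[62,49,-3] → ·
    (1,5)@(3, 11): e=[-30,39,99] → ·
    (2,5)@(5, 11): e=[-18,45,81] → ·
    (3,5)@(7, 11): e=[-6,51,63] → ·
    (4,5)@(9, 11): e=[6,57,45] → █
    (6,5)@(13, 11): e=[30,69,9] → █
  covered (13 px):
    · · · · · · · ·
    · · · · · · · ·
    · · · · · · · ·
    · · █ █ █ █ · ·
    · █ █ █ █ █ · ·
    · · · · █ █ █ ·
    · · · · · · · █
T1:
  2·area = 32  (B↔C swapped to make it positive)
  edge (12, 2)→(15, 1): d=(3,-1) top-left  bias=+0
  edge (15, 1)→(14, 12): d=(-1,11) right/bottom  bias=-1
  edge (14, 12)→(12, 2): d=(-2,-10) top-left  bias=+0
    (7,0)@(15, 1): e=[0,0,32] → ·  [on edge]
    (4,1)@(9, 3): e=[0,64,-32] → ·  [on edge]
    (6,1)@(13, 3): e=[4,20,8] → █
    (7,1)@(15, 3): e=[6,-2,28] → ·
    (1,2)@(3, 5): e=[0,128,-96] → ·  [on edge]
    (6,2)@(13, 5): e=[10,18,4] → █
    (7,2)@(15, 5): e=[12,-4,24] → ·
    (6,3)@(13, 7): e=[16,16,0] → █  [on edge]
    (7,3)@(15, 7): e=[18,-6,20] → ·
    (6,4)@(13, 9): e=[22,14,-4] → ·
  covered (3 px):
    · · · · · · · ·
    · · · · · · █ ·
    · · · · · · █ ·
    · · · · · · █ ·
    · · · · · · · ·
    · · · · · · · ·
    · · · · · · · ·
T2:
  2·area = 20
  edge (4, 10)→(2, 11): d=(-2,1) right/bottom  bias=-1
  edge (2, 11)→(4, 0): d=(2,-11) top-left  bias=+0
  edge (4, 0)→(4, 10): d=(0,10) right/bottom  bias=-1
    (1,3)@(3, 7): e=[7,3,10] → █
    (2,3)@(5, 7): e=[5,25,-10] → ·
    (1,4)@(3, 9): e=[3,7,10] → █
    (2,4)@(5, 9): e=[1,29,-10] → ·
    (1,5)@(3, 11): e=[-1,11,10] → ·
  covered (2 px):
    · · · · · · · ·
    · · · · · · · ·
    · · · · · · · ·
    · █ · · · · · ·
    · █ · · · · · ·
    · · · · · · · ·
    · · · · · · · ·
T3:
  2·area = 16  (B↔C swapped to make it positive)
  edge (6, 10)→(2, 10): d=(-4,0) right/bottom  bias=-1
  edge (2, 10)→(12, 6): d=(10,-4) top-left  bias=+0
  edge (12, 6)→(6, 10): d=(-6,4) right/bottom  bias=-1
    (2,4)@(5, 9): e=[4,2,10] → █
    (3,4)@(7, 9): e=[4,10,2] → █
    (4,4)@(9, 9): e=[4,18,-6] → ·
    (2,5)@(5, 11): e=[-4,22,-2] → ·
    (3,5)@(7, 11): e=[-4,30,-10] → ·
  covered (2 px):
    · · · · · · · ·
    · · · · · · · ·
    · · · · · · · ·
    · · · · · · · ·
    · · █ █ · · · ·
    · · · · · · · ·
    · · · · · · · ·

Answer: "outside"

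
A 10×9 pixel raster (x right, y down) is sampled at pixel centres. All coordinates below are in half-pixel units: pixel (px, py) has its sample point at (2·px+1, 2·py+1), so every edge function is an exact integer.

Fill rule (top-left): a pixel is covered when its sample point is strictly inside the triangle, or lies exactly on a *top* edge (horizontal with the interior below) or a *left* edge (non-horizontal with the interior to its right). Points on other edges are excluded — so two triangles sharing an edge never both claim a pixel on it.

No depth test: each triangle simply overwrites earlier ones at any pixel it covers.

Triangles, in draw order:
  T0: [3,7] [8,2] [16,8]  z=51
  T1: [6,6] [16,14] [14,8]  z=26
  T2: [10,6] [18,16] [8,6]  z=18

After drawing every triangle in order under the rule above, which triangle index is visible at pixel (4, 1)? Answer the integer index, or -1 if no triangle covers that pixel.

T0:
  2·area = 70
  edge (3, 7)→(8, 2): d=(5,-5) top-left  bias=+0
  edge (8, 2)→(16, 8): d=(8,6) right/bottom  bias=-1
  edge (16, 8)→(3, 7): d=(-13,-1) top-left  bias=+0
    (4,0)@(9, 1): e=[0,-14,84] → .  [on edge]
    (3,1)@(7, 3): e=[0,14,56] → X  [on edge]
    (4,1)@(9, 3): e=[10,2,58] → X
    (5,1)@(11, 3): e=[20,-10,60] → .
    (2,2)@(5, 5): e=[0,42,28] → X  [on edge]
    (5,2)@(11, 5): e=[30,6,34] → X
    (6,2)@(13, 5): e=[40,-6,36] → .
    (1,3)@(3, 7): e=[0,70,0] → X  [on edge]
    (6,3)@(13, 7): e=[50,10,10] → X
    (7,3)@(15, 7): e=[60,-2,12] → .
    (0,4)@(1, 9): e=[0,98,-28] → .  [on edge]
    (1,4)@(3, 9): e=[10,86,-26] → .
  covered (12 px):
    . . . . . . . . . .
    . . . X X . . . . .
    . . X X X X . . . .
    . X X X X X X . . .
    . . . . . . . . . .
    . . . . . . . . . .
    . . . . . . . . . .
    . . . . . . . . . .
    . . . . . . . . . .
T1:
  2·area = 44  (B↔C swapped to make it positive)
  edge (6, 6)→(14, 8): d=(8,2) right/bottom  bias=-1
  edge (14, 8)→(16, 14): d=(2,6) right/bottom  bias=-1
  edge (16, 14)→(6, 6): d=(-10,-8) top-left  bias=+0
    (6,2)@(13, 5): e=[-22,0,66] → .  [on edge]
    (4,3)@(9, 7): e=[2,28,14] → X
    (5,3)@(11, 7): e=[-2,16,30] → .
    (4,4)@(9, 9): e=[18,32,-6] → .
    (5,4)@(11, 9): e=[14,20,10] → X
    (6,4)@(13, 9): e=[10,8,26] → X
    (7,4)@(15, 9): e=[6,-4,42] → .
    (5,5)@(11, 11): e=[30,24,-10] → .
    (6,5)@(13, 11): e=[26,12,6] → X
    (7,5)@(15, 11): e=[22,0,22] → .  [on edge]
    (6,6)@(13, 13): e=[42,16,-14] → .
    (7,6)@(15, 13): e=[38,4,2] → X
    (8,8)@(17, 17): e=[66,0,-22] → .  [on edge]
  covered (5 px):
    . . . . . . . . . .
    . . . . . . . . . .
    . . . . . . . . . .
    . . . . X . . . . .
    . . . . . X X . . .
    . . . . . . X . . .
    . . . . . . . X . .
    . . . . . . . . . .
    . . . . . . . . . .
T2:
  2·area = 20
  edge (10, 6)→(18, 16): d=(8,10) right/bottom  bias=-1
  edge (18, 16)→(8, 6): d=(-10,-10) top-left  bias=+0
  edge (8, 6)→(10, 6): d=(2,0) top-left  bias=+0
    (1,0)@(3, 1): e=[30,0,-10] → .  [on edge]
    (2,1)@(5, 3): e=[26,0,-6] → .  [on edge]
    (3,2)@(7, 5): e=[22,0,-2] → .  [on edge]
    (4,3)@(9, 7): e=[18,0,2] → X  [on edge]
    (5,3)@(11, 7): e=[-2,20,2] → .
    (4,4)@(9, 9): e=[34,-20,6] → .
    (5,4)@(11, 9): e=[14,0,6] → X  [on edge]
    (6,4)@(13, 9): e=[-6,20,6] → .
    (5,5)@(11, 11): e=[30,-20,10] → .
    (6,5)@(13, 11): e=[10,0,10] → X  [on edge]
    (7,5)@(15, 11): e=[-10,20,10] → .
    (6,6)@(13, 13): e=[26,-20,14] → .
    (7,6)@(15, 13): e=[6,0,14] → X  [on edge]
    (8,7)@(17, 15): e=[2,0,18] → X  [on edge]
    (9,8)@(19, 17): e=[-2,0,22] → .  [on edge]
  covered (5 px):
    . . . . . . . . . .
    . . . . . . . . . .
    . . . . . . . . . .
    . . . . X . . . . .
    . . . . . X . . . .
    . . . . . . X . . .
    . . . . . . . X . .
    . . . . . . . . X .
    . . . . . . . . . .

Z-buffer (winner per pixel, '.' = empty):
  . . . . . . . . . .
  . . . 0 0 . . . . .
  . . 0 0 0 0 . . . .
  . 0 0 0 2 0 0 . . .
  . . . . . 2 1 . . .
  . . . . . . 2 . . .
  . . . . . . . 2 . .
  . . . . . . . . 2 .
  . . . . . . . . . .

Answer: 0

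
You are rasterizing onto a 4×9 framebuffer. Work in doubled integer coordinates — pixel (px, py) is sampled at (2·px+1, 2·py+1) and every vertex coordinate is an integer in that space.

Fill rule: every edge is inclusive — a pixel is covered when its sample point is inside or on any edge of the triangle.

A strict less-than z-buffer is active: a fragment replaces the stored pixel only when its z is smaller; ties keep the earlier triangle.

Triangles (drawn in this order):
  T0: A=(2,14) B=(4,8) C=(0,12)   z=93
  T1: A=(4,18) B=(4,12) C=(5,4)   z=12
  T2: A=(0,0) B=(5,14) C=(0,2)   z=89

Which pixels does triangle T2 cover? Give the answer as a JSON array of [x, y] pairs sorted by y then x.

T0:
  2·area = 16  (B↔C swapped to make it positive)
  edge (2, 14)→(0, 12): d=(-2,-2) inclusive
  edge (0, 12)→(4, 8): d=(4,-4) inclusive
  edge (4, 8)→(2, 14): d=(-2,6) inclusive
    (2,2)@(5, 5): e=[24,-8,0] → .  [on edge]
    (3,2)@(7, 5): e=[28,0,-12] → .  [on edge]
    (2,3)@(5, 7): e=[20,0,-4] → .  [on edge]
    (1,4)@(3, 9): e=[12,0,4] → X  [on edge]
    (2,4)@(5, 9): e=[16,8,-8] → .
    (0,5)@(1, 11): e=[4,0,12] → X  [on edge]
    (1,5)@(3, 11): e=[8,8,0] → X  [on edge]
    (2,5)@(5, 11): e=[12,16,-12] → .
    (0,6)@(1, 13): e=[0,8,8] → X  [on edge]
    (1,6)@(3, 13): e=[4,16,-4] → .
    (0,7)@(1, 15): e=[-4,16,4] → .
    (1,7)@(3, 15): e=[0,24,-8] → .  [on edge]
    (0,8)@(1, 17): e=[-8,24,0] → .  [on edge]
    (2,8)@(5, 17): e=[0,40,-24] → .  [on edge]
  covered (4 px):
    . . . .
    . . . .
    . . . .
    . . . .
    . X . .
    X X . .
    X . . .
    . . . .
    . . . .
T1:
  2·area = 6
  edge (4, 18)→(4, 12): d=(0,-6) inclusive
  edge (4, 12)→(5, 4): d=(1,-8) inclusive
  edge (5, 4)→(4, 18): d=(-1,14) inclusive
  covered (0 px):
    . . . .
    . . . .
    . . . .
    . . . .
    . . . .
    . . . .
    . . . .
    . . . .
    . . . .
T2:
  2·area = 10
  edge (0, 0)→(5, 14): d=(5,14) inclusive
  edge (5, 14)→(0, 2): d=(-5,-12) inclusive
  edge (0, 2)→(0, 0): d=(0,-2) inclusive
    (0,1)@(1, 3): e=[1,7,2] → X
    (1,1)@(3, 3): e=[-27,31,6] → .
    (0,2)@(1, 5): e=[11,-3,2] → .
    (1,4)@(3, 9): e=[3,1,6] → X
    (2,4)@(5, 9): e=[-25,25,10] → .
    (1,5)@(3, 11): e=[13,-9,6] → .
  covered (2 px):
    . . . .
    X . . .
    . . . .
    . . . .
    . X . .
    . . . .
    . . . .
    . . . .
    . . . .

Result: [[0,1],[1,4]]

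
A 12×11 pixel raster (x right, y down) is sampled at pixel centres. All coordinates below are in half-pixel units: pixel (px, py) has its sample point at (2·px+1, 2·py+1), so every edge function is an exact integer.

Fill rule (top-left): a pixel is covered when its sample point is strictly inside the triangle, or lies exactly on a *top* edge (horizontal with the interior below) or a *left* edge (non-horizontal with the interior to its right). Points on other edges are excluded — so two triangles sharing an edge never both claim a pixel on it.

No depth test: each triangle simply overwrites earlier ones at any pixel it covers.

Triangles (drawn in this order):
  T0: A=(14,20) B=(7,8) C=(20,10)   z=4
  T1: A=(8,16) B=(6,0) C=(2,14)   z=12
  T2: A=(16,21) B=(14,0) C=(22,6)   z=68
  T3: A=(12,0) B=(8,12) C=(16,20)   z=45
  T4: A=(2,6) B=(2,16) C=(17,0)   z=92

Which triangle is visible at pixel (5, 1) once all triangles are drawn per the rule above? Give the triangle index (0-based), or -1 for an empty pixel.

T0:
  2·area = 142
  edge (14, 20)→(7, 8): d=(-7,-12) top-left  bias=+0
  edge (7, 8)→(20, 10): d=(13,2) right/bottom  bias=-1
  edge (20, 10)→(14, 20): d=(-6,10) right/bottom  bias=-1
    (11,2)@(23, 5): e=[213,-71,0] → .  [on edge]
    (4,4)@(9, 9): e=[17,9,116] → X
    (5,4)@(11, 9): e=[41,5,96] → X
    (6,4)@(13, 9): e=[65,1,76] → X
    (7,4)@(15, 9): e=[89,-3,56] → .
    (4,5)@(9, 11): e=[3,35,104] → X
    (7,5)@(15, 11): e=[75,23,44] → X
    (8,5)@(17, 11): e=[99,19,24] → X
    (9,5)@(19, 11): e=[123,15,4] → X
    (10,5)@(21, 11): e=[147,11,-16] → .
    (4,6)@(9, 13): e=[-11,61,92] → .
    (5,6)@(11, 13): e=[13,57,72] → X
    (8,7)@(17, 15): e=[71,71,0] → .  [on edge]
  covered (17 px):
    . . . . . . . . . . . .
    . . . . . . . . . . . .
    . . . . . . . . . . . .
    . . . . . . . . . . . .
    . . . . X X X . . . . .
    . . . . X X X X X X . .
    . . . . . X X X X . . .
    . . . . . . X X . . . .
    . . . . . . X X . . . .
    . . . . . . . . . . . .
    . . . . . . . . . . . .
T1:
  2·area = 92  (B↔C swapped to make it positive)
  edge (8, 16)→(2, 14): d=(-6,-2) top-left  bias=+0
  edge (2, 14)→(6, 0): d=(4,-14) top-left  bias=+0
  edge (6, 0)→(8, 16): d=(2,16) right/bottom  bias=-1
    (2,2)@(5, 5): e=[60,6,26] → X
    (3,2)@(7, 5): e=[64,34,-6] → .
    (2,3)@(5, 7): e=[48,14,30] → X
    (3,3)@(7, 7): e=[52,42,-2] → .
    (2,4)@(5, 9): e=[36,22,34] → X
    (3,4)@(7, 9): e=[40,50,2] → X
    (4,4)@(9, 9): e=[44,78,-30] → .
    (1,5)@(3, 11): e=[20,2,70] → X
    (4,5)@(9, 11): e=[32,86,-26] → .
    (1,6)@(3, 13): e=[8,10,74] → X
    (4,6)@(9, 13): e=[20,94,-22] → .
    (1,7)@(3, 15): e=[-4,18,78] → .
    (2,7)@(5, 15): e=[0,46,46] → X  [on edge]
    (5,8)@(11, 17): e=[0,138,-46] → .  [on edge]
    (8,9)@(17, 19): e=[0,230,-138] → .  [on edge]
    (11,10)@(23, 21): e=[0,322,-230] → .  [on edge]
  covered (12 px):
    . . . . . . . . . . . .
    . . . . . . . . . . . .
    . . X . . . . . . . . .
    . . X . . . . . . . . .
    . . X X . . . . . . . .
    . X X X . . . . . . . .
    . X X X . . . . . . . .
    . . X X . . . . . . . .
    . . . . . . . . . . . .
    . . . . . . . . . . . .
    . . . . . . . . . . . .
T2:
  2·area = 156
  edge (16, 21)→(14, 0): d=(-2,-21) top-left  bias=+0
  edge (14, 0)→(22, 6): d=(8,6) right/bottom  bias=-1
  edge (22, 6)→(16, 21): d=(-6,15) right/bottom  bias=-1
    (7,0)@(15, 1): e=[19,2,135] → X
    (8,0)@(17, 1): e=[61,-10,105] → .
    (7,1)@(15, 3): e=[15,18,123] → X
    (8,1)@(17, 3): e=[57,6,93] → X
    (9,1)@(19, 3): e=[99,-6,63] → .
    (7,2)@(15, 5): e=[11,34,111] → X
    (9,2)@(19, 5): e=[95,10,51] → X
    (10,2)@(21, 5): e=[137,-2,21] → .
    (7,3)@(15, 7): e=[7,50,99] → X
    (10,3)@(21, 7): e=[133,14,9] → X
    (11,3)@(23, 7): e=[175,2,-21] → .
    (7,4)@(15, 9): e=[3,66,87] → X
  covered (19 px):
    . . . . . . . X . . . .
    . . . . . . . X X . . .
    . . . . . . . X X X . .
    . . . . . . . X X X X .
    . . . . . . . X X X . .
    . . . . . . . . X X . .
    . . . . . . . . X X . .
    . . . . . . . . X . . .
    . . . . . . . . X . . .
    . . . . . . . . . . . .
    . . . . . . . . . . . .
T3:
  2·area = 128  (B↔C swapped to make it positive)
  edge (12, 0)→(16, 20): d=(4,20) right/bottom  bias=-1
  edge (16, 20)→(8, 12): d=(-8,-8) top-left  bias=+0
  edge (8, 12)→(12, 0): d=(4,-12) top-left  bias=+0
    (5,1)@(11, 3): e=[32,96,0] → X  [on edge]
    (6,1)@(13, 3): e=[-8,112,24] → .
    (0,2)@(1, 5): e=[240,0,-112] → .  [on edge]
    (5,2)@(11, 5): e=[40,80,8] → X
    (6,2)@(13, 5): e=[0,96,32] → .  [on edge]
    (1,3)@(3, 7): e=[208,0,-80] → .  [on edge]
    (5,3)@(11, 7): e=[48,64,16] → X
    (6,3)@(13, 7): e=[8,80,40] → X
    (7,3)@(15, 7): e=[-32,96,64] → .
    (2,4)@(5, 9): e=[176,0,-48] → .  [on edge]
    (4,4)@(9, 9): e=[96,32,0] → X  [on edge]
    (7,4)@(15, 9): e=[-24,80,72] → .
    (3,5)@(7, 11): e=[144,0,-16] → .  [on edge]
    (4,6)@(9, 13): e=[112,0,16] → X  [on edge]
    (3,7)@(7, 15): e=[160,-32,0] → .  [on edge]
    (5,7)@(11, 15): e=[80,0,48] → X  [on edge]
    (7,7)@(15, 15): e=[0,32,96] → .  [on edge]
    (6,8)@(13, 17): e=[48,0,80] → X  [on edge]
    (7,9)@(15, 19): e=[16,0,112] → X  [on edge]
    (2,10)@(5, 21): e=[224,-96,0] → .  [on edge]
    (8,10)@(17, 21): e=[-16,0,144] → .  [on edge]
  covered (18 px):
    . . . . . . . . . . . .
    . . . . . X . . . . . .
    . . . . . X . . . . . .
    . . . . . X X . . . . .
    . . . . X X X . . . . .
    . . . . X X X . . . . .
    . . . . X X X . . . . .
    . . . . . X X . . . . .
    . . . . . . X X . . . .
    . . . . . . . X . . . .
    . . . . . . . . . . . .
T4:
  2·area = 150  (B↔C swapped to make it positive)
  edge (2, 6)→(17, 0): d=(15,-6) top-left  bias=+0
  edge (17, 0)→(2, 16): d=(-15,16) right/bottom  bias=-1
  edge (2, 16)→(2, 6): d=(0,-10) top-left  bias=+0
    (7,0)@(15, 1): e=[3,17,130] → X
    (8,0)@(17, 1): e=[15,-15,150] → .
    (5,1)@(11, 3): e=[9,51,90] → X
    (6,1)@(13, 3): e=[21,19,110] → X
    (7,1)@(15, 3): e=[33,-13,130] → .
    (2,2)@(5, 5): e=[3,117,30] → X
    (3,2)@(7, 5): e=[15,85,50] → X
    (4,2)@(9, 5): e=[27,53,70] → X
    (6,2)@(13, 5): e=[51,-11,110] → .
    (1,3)@(3, 7): e=[21,119,10] → X
    (5,3)@(11, 7): e=[69,-9,90] → .
    (1,4)@(3, 9): e=[51,89,10] → X
  covered (17 px):
    . . . . . . . X . . . .
    . . . . . X X . . . . .
    . . X X X X . . . . . .
    . X X X X . . . . . . .
    . X X X . . . . . . . .
    . X X . . . . . . . . .
    . X . . . . . . . . . .
    . . . . . . . . . . . .
    . . . . . . . . . . . .
    . . . . . . . . . . . .
    . . . . . . . . . . . .

Z-buffer (winner per pixel, '.' = empty):
  . . . . . . . 4 . . . .
  . . . . . 4 4 2 2 . . .
  . . 4 4 4 4 . 2 2 2 . .
  . 4 4 4 4 3 3 2 2 2 2 .
  . 4 4 4 3 3 3 2 2 2 . .
  . 4 4 1 3 3 3 0 2 2 . .
  . 4 1 1 3 3 3 0 2 2 . .
  . . 1 1 . 3 3 0 2 . . .
  . . . . . . 3 3 2 . . .
  . . . . . . . 3 . . . .
  . . . . . . . . . . . .

Final: 4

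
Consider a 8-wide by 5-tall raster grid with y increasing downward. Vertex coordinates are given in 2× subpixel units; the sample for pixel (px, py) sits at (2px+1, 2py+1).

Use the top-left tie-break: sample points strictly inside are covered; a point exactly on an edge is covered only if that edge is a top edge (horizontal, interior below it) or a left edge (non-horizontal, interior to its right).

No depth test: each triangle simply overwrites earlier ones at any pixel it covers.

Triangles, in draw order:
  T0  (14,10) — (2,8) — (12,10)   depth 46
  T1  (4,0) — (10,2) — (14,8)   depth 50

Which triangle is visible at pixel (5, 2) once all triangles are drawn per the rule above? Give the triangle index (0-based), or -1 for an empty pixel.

T0:
  2·area = 4  (B↔C swapped to make it positive)
  edge (14, 10)→(12, 10): d=(-2,0) right/bottom  bias=-1
  edge (12, 10)→(2, 8): d=(-10,-2) top-left  bias=+0
  edge (2, 8)→(14, 10): d=(12,2) right/bottom  bias=-1
    (3,4)@(7, 9): e=[2,0,2] → X  [on edge]
    (4,4)@(9, 9): e=[2,4,-2] → .
  covered (1 px):
    . . . . . . . .
    . . . . . . . .
    . . . . . . . .
    . . . . . . . .
    . . . X . . . .
T1:
  2·area = 28
  edge (4, 0)→(10, 2): d=(6,2) right/bottom  bias=-1
  edge (10, 2)→(14, 8): d=(4,6) right/bottom  bias=-1
  edge (14, 8)→(4, 0): d=(-10,-8) top-left  bias=+0
    (3,0)@(7, 1): e=[0,14,14] → .  [on edge]
    (4,1)@(9, 3): e=[8,10,10] → X
    (5,1)@(11, 3): e=[4,-2,26] → .
    (6,1)@(13, 3): e=[0,-14,42] → .  [on edge]
    (4,2)@(9, 5): e=[20,18,-10] → .
    (5,2)@(11, 5): e=[16,6,6] → X
    (6,2)@(13, 5): e=[12,-6,22] → .
    (5,3)@(11, 7): e=[28,14,-14] → .
    (6,3)@(13, 7): e=[24,2,2] → X
    (7,3)@(15, 7): e=[20,-10,18] → .
    (6,4)@(13, 9): e=[36,10,-18] → .
  covered (3 px):
    . . . . . . . .
    . . . . X . . .
    . . . . . X . .
    . . . . . . X .
    . . . . . . . .

Z-buffer (winner per pixel, '.' = empty):
  . . . . . . . .
  . . . . 1 . . .
  . . . . . 1 . .
  . . . . . . 1 .
  . . . 0 . . . .

Final: 1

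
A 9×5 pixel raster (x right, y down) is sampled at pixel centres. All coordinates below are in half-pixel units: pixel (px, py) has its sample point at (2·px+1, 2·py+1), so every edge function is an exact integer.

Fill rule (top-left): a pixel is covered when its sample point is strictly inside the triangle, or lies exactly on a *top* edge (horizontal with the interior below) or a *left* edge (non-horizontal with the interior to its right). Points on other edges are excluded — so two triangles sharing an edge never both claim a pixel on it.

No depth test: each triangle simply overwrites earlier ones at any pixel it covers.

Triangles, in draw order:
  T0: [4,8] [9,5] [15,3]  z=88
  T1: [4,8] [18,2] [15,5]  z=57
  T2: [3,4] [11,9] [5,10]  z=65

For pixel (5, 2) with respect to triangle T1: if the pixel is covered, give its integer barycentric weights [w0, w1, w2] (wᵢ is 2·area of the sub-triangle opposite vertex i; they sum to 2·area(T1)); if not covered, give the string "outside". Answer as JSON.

T0:
  2·area = 8
  edge (4, 8)→(9, 5): d=(5,-3) top-left  bias=+0
  edge (9, 5)→(15, 3): d=(6,-2) top-left  bias=+0
  edge (15, 3)→(4, 8): d=(-11,5) right/bottom  bias=-1
    (7,1)@(15, 3): e=[8,0,0] → ·  [on edge]
    (4,2)@(9, 5): e=[0,0,8] → █  [on edge]
    (5,2)@(11, 5): e=[6,4,-2] → ·
    (1,3)@(3, 7): e=[-8,0,16] → ·  [on edge]
    (4,3)@(9, 7): e=[10,12,-14] → ·
  covered (1 px):
    · · · · · · · · ·
    · · · · · · · · ·
    · · · · █ · · · ·
    · · · · · · · · ·
    · · · · · · · · ·
T1:
  2·area = 24
  edge (4, 8)→(18, 2): d=(14,-6) top-left  bias=+0
  edge (18, 2)→(15, 5): d=(-3,3) right/bottom  bias=-1
  edge (15, 5)→(4, 8): d=(-11,3) right/bottom  bias=-1
    (8,1)@(17, 3): e=[8,0,16] → ·  [on edge]
    (5,2)@(11, 5): e=[0,12,12] → █  [on edge]
    (6,2)@(13, 5): e=[12,6,6] → █
    (7,2)@(15, 5): e=[24,0,0] → ·  [on edge]
    (3,3)@(7, 7): e=[4,18,2] → █
    (4,3)@(9, 7): e=[16,12,-4] → ·
    (5,3)@(11, 7): e=[28,6,-10] → ·
    (6,3)@(13, 7): e=[40,0,-16] → ·  [on edge]
    (3,4)@(7, 9): e=[32,12,-20] → ·
    (5,4)@(11, 9): e=[56,0,-32] → ·  [on edge]
  covered (3 px):
    · · · · · · · · ·
    · · · · · · · · ·
    · · · · · █ █ · ·
    · · · █ · · · · ·
    · · · · · · · · ·
T2:
  2·area = 38
  edge (3, 4)→(11, 9): d=(8,5) right/bottom  bias=-1
  edge (11, 9)→(5, 10): d=(-6,1) right/bottom  bias=-1
  edge (5, 10)→(3, 4): d=(-2,-6) top-left  bias=+0
    (2,3)@(5, 7): e=[14,18,6] → █
    (3,3)@(7, 7): e=[4,16,18] → █
    (4,3)@(9, 7): e=[-6,14,30] → ·
    (2,4)@(5, 9): e=[30,6,2] → █
    (4,4)@(9, 9): e=[10,2,26] → █
    (5,4)@(11, 9): e=[0,0,38] → ·  [on edge]
  covered (5 px):
    · · · · · · · · ·
    · · · · · · · · ·
    · · · · · · · · ·
    · · █ █ · · · · ·
    · · █ █ █ · · · ·

Answer: [12,12,0]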